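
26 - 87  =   -61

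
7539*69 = 520191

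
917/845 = 1+ 72/845 = 1.09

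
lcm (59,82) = 4838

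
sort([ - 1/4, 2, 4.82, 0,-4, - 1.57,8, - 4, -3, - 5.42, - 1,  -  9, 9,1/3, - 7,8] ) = [ - 9, - 7, - 5.42, - 4, - 4, -3, - 1.57, - 1, -1/4,0,1/3,2 , 4.82,8,8,9] 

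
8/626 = 4/313 = 0.01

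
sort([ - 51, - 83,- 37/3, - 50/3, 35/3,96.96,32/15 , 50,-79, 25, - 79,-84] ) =[ - 84, - 83, - 79, - 79, - 51, - 50/3, - 37/3, 32/15, 35/3, 25,50,  96.96]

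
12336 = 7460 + 4876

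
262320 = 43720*6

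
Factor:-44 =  - 2^2*11^1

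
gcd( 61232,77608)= 712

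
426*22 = 9372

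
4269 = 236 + 4033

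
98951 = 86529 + 12422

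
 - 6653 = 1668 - 8321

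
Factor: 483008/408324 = 120752/102081= 2^4*3^( - 1 )*7^ (  -  1)*4861^( - 1 )*7547^1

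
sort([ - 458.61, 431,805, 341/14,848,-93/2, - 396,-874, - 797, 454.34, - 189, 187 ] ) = [ - 874, - 797, - 458.61, - 396 ,-189,  -  93/2, 341/14,187,431, 454.34, 805,  848 ] 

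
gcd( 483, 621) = 69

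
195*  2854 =556530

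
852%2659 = 852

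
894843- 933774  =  -38931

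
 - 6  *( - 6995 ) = 41970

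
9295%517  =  506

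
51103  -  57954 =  - 6851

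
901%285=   46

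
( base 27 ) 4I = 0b1111110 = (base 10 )126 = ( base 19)6C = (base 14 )90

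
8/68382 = 4/34191 =0.00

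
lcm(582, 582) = 582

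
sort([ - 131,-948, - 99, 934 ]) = [ - 948, - 131, - 99, 934]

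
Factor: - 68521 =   -  68521^1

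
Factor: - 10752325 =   -  5^2*430093^1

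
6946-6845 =101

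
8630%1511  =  1075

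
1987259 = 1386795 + 600464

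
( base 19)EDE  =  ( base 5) 132230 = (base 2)1010011000011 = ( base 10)5315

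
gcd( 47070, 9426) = 6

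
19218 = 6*3203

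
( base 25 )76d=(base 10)4538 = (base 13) 20B1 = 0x11BA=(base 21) a62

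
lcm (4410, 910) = 57330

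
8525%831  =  215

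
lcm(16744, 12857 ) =719992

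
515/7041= 515/7041=0.07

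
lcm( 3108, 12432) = 12432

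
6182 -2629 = 3553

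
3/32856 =1/10952  =  0.00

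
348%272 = 76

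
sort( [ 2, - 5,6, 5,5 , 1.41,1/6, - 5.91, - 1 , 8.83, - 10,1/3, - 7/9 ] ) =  [ - 10, - 5.91,-5, - 1,-7/9,1/6,  1/3,1.41,2,5,5, 6, 8.83 ] 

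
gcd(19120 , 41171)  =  1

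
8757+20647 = 29404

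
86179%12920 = 8659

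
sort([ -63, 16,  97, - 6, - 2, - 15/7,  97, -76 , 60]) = [ - 76, - 63, - 6, - 15/7 , - 2, 16 , 60 , 97, 97] 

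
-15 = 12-27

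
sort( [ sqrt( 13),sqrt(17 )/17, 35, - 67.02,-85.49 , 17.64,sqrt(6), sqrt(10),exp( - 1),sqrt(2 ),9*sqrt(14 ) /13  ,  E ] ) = [-85.49, - 67.02,sqrt ( 17)/17, exp( - 1), sqrt ( 2 ),sqrt(6),9*sqrt(14)/13, E,sqrt(10),sqrt ( 13 ), 17.64,  35]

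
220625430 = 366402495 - 145777065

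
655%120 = 55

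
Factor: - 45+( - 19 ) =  - 64= -2^6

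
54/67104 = 3/3728 = 0.00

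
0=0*929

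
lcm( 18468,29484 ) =1680588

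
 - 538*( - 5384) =2896592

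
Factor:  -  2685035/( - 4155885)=537007/831177 = 3^( - 2 )*92353^( - 1 )*537007^1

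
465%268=197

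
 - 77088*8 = - 616704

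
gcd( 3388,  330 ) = 22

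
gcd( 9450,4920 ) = 30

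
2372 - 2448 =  - 76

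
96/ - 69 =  - 2 + 14/23 = -1.39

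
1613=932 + 681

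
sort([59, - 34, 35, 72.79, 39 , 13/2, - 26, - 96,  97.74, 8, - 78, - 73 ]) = [ - 96, - 78, - 73 , - 34, - 26,13/2, 8, 35,39, 59,  72.79,  97.74]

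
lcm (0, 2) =0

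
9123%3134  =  2855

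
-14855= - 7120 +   -  7735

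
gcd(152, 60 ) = 4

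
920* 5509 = 5068280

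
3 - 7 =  - 4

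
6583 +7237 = 13820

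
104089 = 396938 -292849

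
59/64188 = 59/64188=0.00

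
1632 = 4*408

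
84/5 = 84/5 = 16.80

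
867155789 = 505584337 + 361571452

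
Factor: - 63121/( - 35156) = 79/44= 2^(-2 ) *11^( - 1 )*79^1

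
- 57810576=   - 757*76368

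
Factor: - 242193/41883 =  - 133/23 = - 7^1*19^1*23^( - 1)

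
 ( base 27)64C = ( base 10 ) 4494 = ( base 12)2726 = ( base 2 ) 1000110001110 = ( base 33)446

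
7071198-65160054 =-58088856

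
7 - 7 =0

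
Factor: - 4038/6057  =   - 2^1  *  3^( - 1) = - 2/3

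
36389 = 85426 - 49037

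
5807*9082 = 52739174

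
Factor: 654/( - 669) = -218/223= - 2^1*109^1*223^ ( - 1) 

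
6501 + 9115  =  15616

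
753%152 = 145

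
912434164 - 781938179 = 130495985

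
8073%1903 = 461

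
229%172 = 57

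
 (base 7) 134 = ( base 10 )74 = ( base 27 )2k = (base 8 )112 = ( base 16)4A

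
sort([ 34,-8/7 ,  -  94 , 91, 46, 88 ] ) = [  -  94,-8/7, 34, 46,  88, 91 ] 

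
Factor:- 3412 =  - 2^2 * 853^1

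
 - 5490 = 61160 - 66650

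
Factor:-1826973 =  - 3^2*17^1*11941^1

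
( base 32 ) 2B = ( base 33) 29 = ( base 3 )2210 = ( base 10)75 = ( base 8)113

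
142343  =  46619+95724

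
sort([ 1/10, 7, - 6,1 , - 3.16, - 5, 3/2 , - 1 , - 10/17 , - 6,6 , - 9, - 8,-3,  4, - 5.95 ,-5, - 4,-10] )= [ - 10 , - 9, - 8,- 6, - 6,  -  5.95,  -  5,-5 , - 4, - 3.16 ,-3,-1, - 10/17, 1/10,  1 , 3/2,4 , 6 , 7 ]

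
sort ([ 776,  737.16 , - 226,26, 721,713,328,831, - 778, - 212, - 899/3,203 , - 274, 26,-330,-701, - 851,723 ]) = [ - 851, - 778,-701 , - 330, - 899/3 , - 274, - 226, - 212,26,26, 203, 328,713,721 , 723,737.16,776,831 ]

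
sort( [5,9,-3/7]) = [-3/7, 5,9]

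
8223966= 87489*94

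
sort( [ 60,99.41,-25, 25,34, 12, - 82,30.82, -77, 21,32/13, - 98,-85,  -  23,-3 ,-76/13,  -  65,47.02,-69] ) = [-98, - 85 , - 82, - 77,- 69,- 65, - 25, - 23 , - 76/13,-3,32/13,  12, 21,25,30.82,34,47.02, 60 , 99.41] 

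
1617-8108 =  - 6491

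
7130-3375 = 3755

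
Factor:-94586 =-2^1*47293^1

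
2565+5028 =7593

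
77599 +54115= 131714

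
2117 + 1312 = 3429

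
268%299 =268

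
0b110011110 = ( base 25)ge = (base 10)414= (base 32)CU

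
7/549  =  7/549 = 0.01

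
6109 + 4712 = 10821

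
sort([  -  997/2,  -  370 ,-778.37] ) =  [ - 778.37, - 997/2,  -  370] 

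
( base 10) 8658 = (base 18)18D0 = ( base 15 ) 2873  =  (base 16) 21d2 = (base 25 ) dl8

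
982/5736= 491/2868 = 0.17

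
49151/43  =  49151/43 = 1143.05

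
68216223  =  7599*8977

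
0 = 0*68562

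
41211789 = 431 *95619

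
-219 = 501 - 720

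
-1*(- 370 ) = 370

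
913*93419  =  85291547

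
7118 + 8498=15616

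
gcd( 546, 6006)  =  546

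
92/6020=23/1505  =  0.02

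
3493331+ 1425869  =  4919200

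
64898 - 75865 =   -  10967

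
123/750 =41/250 = 0.16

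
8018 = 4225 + 3793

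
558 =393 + 165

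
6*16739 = 100434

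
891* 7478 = 6662898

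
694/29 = 23 + 27/29 = 23.93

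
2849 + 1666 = 4515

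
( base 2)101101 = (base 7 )63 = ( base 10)45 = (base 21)23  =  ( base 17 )2b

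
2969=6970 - 4001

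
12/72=1/6= 0.17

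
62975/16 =62975/16 = 3935.94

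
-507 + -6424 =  - 6931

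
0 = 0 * 25685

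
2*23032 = 46064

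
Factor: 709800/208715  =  840/247=2^3* 3^1 * 5^1*7^1*13^( -1)*19^(-1 ) 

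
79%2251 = 79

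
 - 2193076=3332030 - 5525106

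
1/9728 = 1/9728  =  0.00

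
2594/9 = 288 + 2/9 = 288.22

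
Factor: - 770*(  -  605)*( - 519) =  - 241776150 = - 2^1 * 3^1*5^2*7^1 * 11^3*173^1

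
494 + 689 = 1183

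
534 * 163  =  87042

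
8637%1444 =1417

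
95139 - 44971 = 50168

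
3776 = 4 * 944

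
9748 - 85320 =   -  75572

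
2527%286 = 239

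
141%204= 141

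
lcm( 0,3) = 0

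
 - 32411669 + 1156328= - 31255341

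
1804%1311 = 493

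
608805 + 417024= 1025829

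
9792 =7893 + 1899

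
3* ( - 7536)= - 22608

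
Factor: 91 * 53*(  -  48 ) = - 231504=-2^4*3^1*7^1*13^1*53^1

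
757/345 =757/345 = 2.19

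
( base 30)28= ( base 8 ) 104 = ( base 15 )48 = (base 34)20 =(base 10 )68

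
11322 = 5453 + 5869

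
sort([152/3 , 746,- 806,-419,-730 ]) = [ - 806, - 730, - 419,152/3,  746 ] 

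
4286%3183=1103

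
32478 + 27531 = 60009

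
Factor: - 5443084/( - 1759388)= 43^( - 1)*53^( - 1 )*193^( - 1) * 563^1*2417^1 = 1360771/439847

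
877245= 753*1165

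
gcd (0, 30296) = 30296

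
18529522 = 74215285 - 55685763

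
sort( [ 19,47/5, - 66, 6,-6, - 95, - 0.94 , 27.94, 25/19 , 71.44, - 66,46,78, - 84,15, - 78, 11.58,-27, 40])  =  [ - 95, - 84, - 78, - 66, - 66, - 27,- 6, - 0.94,  25/19,  6 , 47/5,  11.58,15 , 19,27.94, 40,46,71.44, 78 ]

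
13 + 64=77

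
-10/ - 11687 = 10/11687 =0.00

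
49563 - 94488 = - 44925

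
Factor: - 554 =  - 2^1*277^1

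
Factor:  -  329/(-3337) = 7/71 = 7^1*71^( - 1)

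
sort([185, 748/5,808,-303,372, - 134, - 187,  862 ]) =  [ - 303, - 187, - 134,748/5, 185, 372,808 , 862] 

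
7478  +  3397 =10875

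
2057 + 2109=4166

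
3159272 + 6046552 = 9205824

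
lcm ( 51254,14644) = 102508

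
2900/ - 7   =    -  2900/7 = - 414.29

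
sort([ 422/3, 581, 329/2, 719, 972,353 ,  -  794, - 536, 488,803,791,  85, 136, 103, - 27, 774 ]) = [ - 794, - 536, - 27, 85, 103,136 , 422/3, 329/2,353, 488, 581,719, 774 , 791, 803,972]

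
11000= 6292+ 4708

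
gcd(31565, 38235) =5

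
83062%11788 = 546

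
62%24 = 14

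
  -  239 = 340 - 579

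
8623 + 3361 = 11984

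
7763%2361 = 680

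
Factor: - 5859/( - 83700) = 2^( - 2 )*5^( - 2)*7^1 = 7/100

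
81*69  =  5589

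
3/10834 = 3/10834 = 0.00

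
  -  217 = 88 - 305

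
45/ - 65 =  - 1 + 4/13 = - 0.69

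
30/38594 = 15/19297 = 0.00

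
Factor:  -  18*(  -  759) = 2^1* 3^3 *11^1  *23^1  =  13662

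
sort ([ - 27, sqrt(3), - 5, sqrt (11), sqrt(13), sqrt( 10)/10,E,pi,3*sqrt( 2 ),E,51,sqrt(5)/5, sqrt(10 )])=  [- 27,- 5,sqrt(10)/10,sqrt(5) /5,  sqrt ( 3),E , E, pi,sqrt( 10),sqrt(11),sqrt(13),3*sqrt(2 ),51 ] 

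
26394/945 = 27 +293/315 = 27.93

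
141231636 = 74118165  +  67113471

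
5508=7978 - 2470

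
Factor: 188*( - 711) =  - 2^2 * 3^2*47^1*79^1 = -  133668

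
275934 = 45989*6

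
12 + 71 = 83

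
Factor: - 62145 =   -  3^2*5^1 * 1381^1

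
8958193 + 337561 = 9295754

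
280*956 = 267680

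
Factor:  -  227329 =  - 281^1 * 809^1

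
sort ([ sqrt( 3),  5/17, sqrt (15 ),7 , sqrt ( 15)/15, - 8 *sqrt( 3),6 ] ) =[ - 8*sqrt( 3 ),sqrt(15)/15 , 5/17,sqrt(3), sqrt( 15 ) , 6, 7]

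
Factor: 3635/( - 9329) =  - 5^1*19^ (  -  1 )*491^(-1)*727^1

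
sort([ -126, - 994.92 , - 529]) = [ - 994.92 , - 529,- 126] 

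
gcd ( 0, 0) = 0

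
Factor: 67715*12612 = 2^2*3^1* 5^1 * 29^1*467^1*1051^1= 854021580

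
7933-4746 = 3187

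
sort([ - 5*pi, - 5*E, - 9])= [ - 5*pi, - 5*E, - 9]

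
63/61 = 1+ 2/61=1.03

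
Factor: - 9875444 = -2^2* 2468861^1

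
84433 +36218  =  120651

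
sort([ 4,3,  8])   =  [ 3, 4, 8]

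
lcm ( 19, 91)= 1729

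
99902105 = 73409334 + 26492771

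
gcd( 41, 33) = 1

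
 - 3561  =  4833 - 8394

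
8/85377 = 8/85377 = 0.00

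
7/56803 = 7/56803 = 0.00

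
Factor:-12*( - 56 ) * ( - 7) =  -  2^5 * 3^1 * 7^2 = - 4704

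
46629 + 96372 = 143001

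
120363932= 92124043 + 28239889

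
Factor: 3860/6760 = 193/338 = 2^( - 1 )*13^( - 2 )* 193^1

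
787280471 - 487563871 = 299716600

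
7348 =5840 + 1508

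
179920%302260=179920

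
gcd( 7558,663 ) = 1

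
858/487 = 858/487 = 1.76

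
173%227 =173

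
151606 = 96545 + 55061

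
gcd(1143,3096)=9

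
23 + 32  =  55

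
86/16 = 5+3/8  =  5.38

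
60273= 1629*37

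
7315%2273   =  496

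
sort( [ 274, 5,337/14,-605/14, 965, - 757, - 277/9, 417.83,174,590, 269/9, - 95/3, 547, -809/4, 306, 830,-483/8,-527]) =[-757, - 527,-809/4, - 483/8,- 605/14,-95/3, - 277/9, 5 , 337/14, 269/9,174,274,306 , 417.83, 547,  590,  830, 965]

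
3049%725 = 149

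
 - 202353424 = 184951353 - 387304777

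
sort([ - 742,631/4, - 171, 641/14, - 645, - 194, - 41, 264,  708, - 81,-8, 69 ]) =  [ - 742, - 645, - 194,-171, - 81, - 41 ,- 8, 641/14,69,  631/4, 264, 708 ]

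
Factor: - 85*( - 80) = 6800 = 2^4*5^2 * 17^1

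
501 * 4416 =2212416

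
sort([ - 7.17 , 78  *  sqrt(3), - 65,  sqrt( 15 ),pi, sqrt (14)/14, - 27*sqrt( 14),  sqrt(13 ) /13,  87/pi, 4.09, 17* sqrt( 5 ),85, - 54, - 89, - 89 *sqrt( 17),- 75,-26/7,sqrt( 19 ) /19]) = [  -  89 * sqrt (17), - 27*sqrt( 14), - 89, - 75,-65, - 54 , - 7.17 ,-26/7, sqrt(19 ) /19,  sqrt( 14)/14, sqrt (13)/13,pi, sqrt( 15),4.09 , 87/pi,  17*sqrt( 5 ),85,78 * sqrt( 3)]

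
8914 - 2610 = 6304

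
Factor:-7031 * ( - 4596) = 32314476 = 2^2*3^1 * 79^1* 89^1 * 383^1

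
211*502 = 105922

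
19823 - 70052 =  - 50229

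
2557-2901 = -344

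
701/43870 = 701/43870 = 0.02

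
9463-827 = 8636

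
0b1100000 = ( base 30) 36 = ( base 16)60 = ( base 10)96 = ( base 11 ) 88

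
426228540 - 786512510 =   -  360283970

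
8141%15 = 11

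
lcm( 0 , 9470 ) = 0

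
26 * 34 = 884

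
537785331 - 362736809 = 175048522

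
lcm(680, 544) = 2720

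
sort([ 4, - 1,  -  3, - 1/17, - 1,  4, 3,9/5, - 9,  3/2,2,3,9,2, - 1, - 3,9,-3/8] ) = [ - 9, - 3, - 3, -1, - 1, - 1, - 3/8, - 1/17, 3/2, 9/5 , 2,2,3,3  ,  4 , 4, 9, 9]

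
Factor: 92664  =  2^3*3^4*11^1* 13^1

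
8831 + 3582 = 12413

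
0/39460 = 0   =  0.00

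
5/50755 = 1/10151 = 0.00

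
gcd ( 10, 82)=2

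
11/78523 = 11/78523 = 0.00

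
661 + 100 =761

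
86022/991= 86022/991= 86.80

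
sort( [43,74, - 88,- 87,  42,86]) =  [-88, - 87, 42, 43, 74, 86]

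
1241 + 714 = 1955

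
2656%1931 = 725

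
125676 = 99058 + 26618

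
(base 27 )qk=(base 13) 437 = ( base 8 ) 1322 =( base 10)722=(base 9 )882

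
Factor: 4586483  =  11^1 * 37^1*59^1*191^1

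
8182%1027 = 993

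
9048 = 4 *2262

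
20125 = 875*23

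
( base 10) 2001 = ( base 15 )8d6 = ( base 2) 11111010001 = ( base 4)133101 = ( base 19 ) 5a6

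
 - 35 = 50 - 85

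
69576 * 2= 139152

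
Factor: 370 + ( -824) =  - 2^1*227^1=   - 454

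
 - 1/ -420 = 1/420  =  0.00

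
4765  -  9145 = -4380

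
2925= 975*3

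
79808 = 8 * 9976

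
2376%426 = 246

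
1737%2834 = 1737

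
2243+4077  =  6320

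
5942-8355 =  - 2413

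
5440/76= 71+11/19 = 71.58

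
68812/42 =34406/21 = 1638.38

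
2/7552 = 1/3776 = 0.00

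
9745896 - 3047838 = 6698058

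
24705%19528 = 5177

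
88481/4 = 88481/4= 22120.25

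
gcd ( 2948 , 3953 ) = 67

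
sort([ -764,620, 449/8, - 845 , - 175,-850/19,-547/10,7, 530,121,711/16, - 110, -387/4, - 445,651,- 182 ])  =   [-845,  -  764,-445,-182, - 175, - 110, -387/4, - 547/10, - 850/19, 7,711/16,449/8,121,530,620,  651]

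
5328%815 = 438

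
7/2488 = 7/2488 = 0.00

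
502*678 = 340356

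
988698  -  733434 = 255264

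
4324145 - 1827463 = 2496682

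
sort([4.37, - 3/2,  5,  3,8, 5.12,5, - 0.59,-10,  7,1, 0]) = [-10,-3/2, - 0.59,0,  1,3,4.37,5,5,5.12, 7,  8 ] 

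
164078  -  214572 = - 50494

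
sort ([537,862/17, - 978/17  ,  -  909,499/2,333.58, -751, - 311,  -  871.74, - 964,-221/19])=[ - 964, - 909, - 871.74, - 751, - 311  , -978/17, - 221/19 , 862/17,  499/2 , 333.58 , 537 ] 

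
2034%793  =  448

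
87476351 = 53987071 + 33489280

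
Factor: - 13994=-2^1*6997^1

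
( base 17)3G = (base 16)43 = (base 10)67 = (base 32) 23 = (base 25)2h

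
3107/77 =3107/77 = 40.35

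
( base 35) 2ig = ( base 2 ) 110000011000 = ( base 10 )3096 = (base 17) ac2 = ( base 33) 2rr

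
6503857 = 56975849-50471992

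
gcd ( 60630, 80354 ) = 2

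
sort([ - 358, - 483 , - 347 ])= [ - 483, - 358, - 347]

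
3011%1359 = 293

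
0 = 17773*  0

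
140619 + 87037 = 227656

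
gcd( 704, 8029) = 1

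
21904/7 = 3129 + 1/7 = 3129.14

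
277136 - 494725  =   - 217589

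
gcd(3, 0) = 3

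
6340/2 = 3170 =3170.00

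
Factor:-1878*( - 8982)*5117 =2^2*3^3*7^1*17^1*43^1 * 313^1*499^1=86314558932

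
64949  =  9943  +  55006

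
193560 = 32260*6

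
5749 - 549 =5200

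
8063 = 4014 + 4049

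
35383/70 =505 + 33/70  =  505.47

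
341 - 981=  - 640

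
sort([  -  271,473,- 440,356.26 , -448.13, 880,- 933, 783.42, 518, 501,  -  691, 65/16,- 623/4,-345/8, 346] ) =[- 933, - 691,  -  448.13, - 440, - 271,-623/4, - 345/8, 65/16,346,356.26, 473, 501, 518,783.42, 880]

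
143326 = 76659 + 66667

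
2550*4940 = 12597000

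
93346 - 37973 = 55373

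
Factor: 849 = 3^1*283^1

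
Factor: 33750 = 2^1*3^3*5^4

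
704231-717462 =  - 13231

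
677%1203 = 677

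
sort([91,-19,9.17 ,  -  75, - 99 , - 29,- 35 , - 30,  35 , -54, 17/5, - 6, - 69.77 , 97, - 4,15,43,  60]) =[ - 99, - 75, - 69.77 ,-54  ,-35, - 30, - 29, - 19, - 6,  -  4,17/5, 9.17, 15, 35 , 43, 60,91, 97]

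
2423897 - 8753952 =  - 6330055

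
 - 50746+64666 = 13920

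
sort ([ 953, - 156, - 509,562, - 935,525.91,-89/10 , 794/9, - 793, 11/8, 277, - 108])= [-935, - 793,  -  509  , - 156,-108,  -  89/10, 11/8, 794/9,277, 525.91 , 562, 953] 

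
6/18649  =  6/18649= 0.00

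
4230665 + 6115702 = 10346367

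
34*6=204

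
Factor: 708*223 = 157884 = 2^2*3^1*59^1*223^1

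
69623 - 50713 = 18910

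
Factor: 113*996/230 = 56274/115 = 2^1*3^1*5^(-1 )*23^( - 1)*83^1*113^1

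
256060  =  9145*28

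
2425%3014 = 2425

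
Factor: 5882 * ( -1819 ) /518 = - 5349679/259 =- 7^( - 1 )*17^2 *37^(-1)*107^1*173^1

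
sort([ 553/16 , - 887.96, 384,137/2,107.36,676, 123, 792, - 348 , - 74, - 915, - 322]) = [ - 915, - 887.96, - 348, - 322, - 74, 553/16,137/2, 107.36,123,384,  676, 792 ] 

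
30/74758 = 15/37379 = 0.00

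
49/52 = 49/52  =  0.94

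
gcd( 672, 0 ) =672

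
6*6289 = 37734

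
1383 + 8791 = 10174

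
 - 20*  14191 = -283820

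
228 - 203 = 25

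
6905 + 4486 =11391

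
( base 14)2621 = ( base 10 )6693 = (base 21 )F3F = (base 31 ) 6TS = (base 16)1a25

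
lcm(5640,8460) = 16920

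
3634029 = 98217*37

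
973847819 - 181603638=792244181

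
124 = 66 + 58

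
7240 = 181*40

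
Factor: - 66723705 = - 3^2 *5^1*199^1*7451^1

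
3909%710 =359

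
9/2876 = 9/2876=0.00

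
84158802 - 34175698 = 49983104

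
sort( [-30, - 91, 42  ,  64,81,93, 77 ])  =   [  -  91, - 30, 42,64,77,81,93] 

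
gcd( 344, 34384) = 8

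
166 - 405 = -239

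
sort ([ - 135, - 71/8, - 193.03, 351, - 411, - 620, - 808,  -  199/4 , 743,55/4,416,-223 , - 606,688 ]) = [ - 808 , - 620, - 606 , - 411, - 223, - 193.03, - 135, - 199/4, - 71/8,  55/4,351 , 416,  688,743 ] 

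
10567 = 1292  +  9275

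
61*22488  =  1371768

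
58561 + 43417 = 101978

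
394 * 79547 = 31341518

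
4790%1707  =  1376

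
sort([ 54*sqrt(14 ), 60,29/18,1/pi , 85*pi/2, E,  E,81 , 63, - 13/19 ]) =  [ -13/19, 1/pi,  29/18, E,E , 60, 63, 81, 85 * pi/2, 54*sqrt( 14)] 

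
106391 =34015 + 72376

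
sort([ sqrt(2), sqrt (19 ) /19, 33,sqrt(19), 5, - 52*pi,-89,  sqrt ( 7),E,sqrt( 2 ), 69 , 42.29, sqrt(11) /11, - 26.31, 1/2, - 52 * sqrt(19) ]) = [ - 52*sqrt(19 ), - 52*pi , - 89, - 26.31,sqrt(19)/19 , sqrt(11 ) /11,1/2,sqrt(2 ),sqrt (2 ),sqrt (7), E,sqrt(19),5,  33,42.29,69 ]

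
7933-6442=1491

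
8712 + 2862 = 11574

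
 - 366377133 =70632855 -437009988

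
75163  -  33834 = 41329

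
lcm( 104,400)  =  5200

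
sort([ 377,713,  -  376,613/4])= [  -  376,613/4, 377, 713 ]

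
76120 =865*88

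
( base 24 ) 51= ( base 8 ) 171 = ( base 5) 441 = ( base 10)121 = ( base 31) 3s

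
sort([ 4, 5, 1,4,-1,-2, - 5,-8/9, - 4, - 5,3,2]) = [ - 5, -5 , - 4, - 2,- 1, - 8/9 , 1, 2, 3, 4, 4,5 ]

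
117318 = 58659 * 2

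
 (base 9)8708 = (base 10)6407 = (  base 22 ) d55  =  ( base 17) 152f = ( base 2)1100100000111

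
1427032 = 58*24604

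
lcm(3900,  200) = 7800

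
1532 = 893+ 639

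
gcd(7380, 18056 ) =4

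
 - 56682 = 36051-92733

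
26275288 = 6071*4328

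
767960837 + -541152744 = 226808093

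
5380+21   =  5401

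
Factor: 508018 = 2^1*7^1*131^1*277^1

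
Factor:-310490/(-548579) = 2^1*5^1*61^1*509^1*548579^( - 1) 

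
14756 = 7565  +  7191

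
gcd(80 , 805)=5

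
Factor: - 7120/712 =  - 2^1*5^1 = - 10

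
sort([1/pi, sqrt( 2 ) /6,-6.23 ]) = [ - 6.23,sqrt(2) /6, 1/pi] 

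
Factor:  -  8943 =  - 3^1*11^1*271^1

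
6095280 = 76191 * 80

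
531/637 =531/637  =  0.83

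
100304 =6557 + 93747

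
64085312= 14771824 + 49313488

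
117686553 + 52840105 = 170526658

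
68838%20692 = 6762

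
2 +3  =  5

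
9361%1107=505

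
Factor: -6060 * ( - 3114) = 18870840 = 2^3 * 3^3 * 5^1 * 101^1*173^1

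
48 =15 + 33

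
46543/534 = 46543/534= 87.16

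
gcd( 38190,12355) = 5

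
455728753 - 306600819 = 149127934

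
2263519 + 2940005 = 5203524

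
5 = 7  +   - 2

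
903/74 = 12 + 15/74 = 12.20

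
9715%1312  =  531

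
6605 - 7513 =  - 908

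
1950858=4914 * 397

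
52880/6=8813 + 1/3 = 8813.33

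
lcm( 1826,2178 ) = 180774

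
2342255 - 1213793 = 1128462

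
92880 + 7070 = 99950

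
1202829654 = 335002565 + 867827089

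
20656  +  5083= 25739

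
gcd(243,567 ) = 81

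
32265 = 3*10755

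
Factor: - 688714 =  - 2^1*13^1*26489^1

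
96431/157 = 96431/157 = 614.21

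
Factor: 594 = 2^1*3^3*11^1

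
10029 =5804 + 4225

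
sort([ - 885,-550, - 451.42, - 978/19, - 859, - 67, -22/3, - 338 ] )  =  [ - 885, - 859 , - 550 , - 451.42, - 338, - 67 ,-978/19 , - 22/3 ]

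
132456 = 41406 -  - 91050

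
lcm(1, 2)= 2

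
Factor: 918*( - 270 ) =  - 2^2*3^6*5^1*17^1 =-247860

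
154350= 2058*75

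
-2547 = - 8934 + 6387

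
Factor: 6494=2^1*17^1*191^1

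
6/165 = 2/55= 0.04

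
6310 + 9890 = 16200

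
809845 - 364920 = 444925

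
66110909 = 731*90439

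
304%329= 304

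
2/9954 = 1/4977 =0.00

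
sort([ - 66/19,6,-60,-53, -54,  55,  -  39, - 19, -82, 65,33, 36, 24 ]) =[ - 82, - 60,- 54,  -  53, - 39 , - 19, - 66/19, 6,24,33, 36,55,  65 ]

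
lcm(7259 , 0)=0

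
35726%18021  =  17705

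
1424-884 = 540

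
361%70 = 11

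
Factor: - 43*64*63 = -173376  =  - 2^6*3^2*7^1*43^1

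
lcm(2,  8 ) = 8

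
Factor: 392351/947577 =3^(-1) * 23^( - 1 )*31^(-1)*443^(- 1 )*392351^1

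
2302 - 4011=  - 1709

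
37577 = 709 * 53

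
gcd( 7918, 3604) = 2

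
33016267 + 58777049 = 91793316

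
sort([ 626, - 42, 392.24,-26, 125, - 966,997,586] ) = [ - 966, - 42,  -  26 , 125, 392.24,586, 626,997]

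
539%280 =259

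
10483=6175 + 4308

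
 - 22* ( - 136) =2992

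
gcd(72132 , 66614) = 2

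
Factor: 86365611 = 3^2 * 9596179^1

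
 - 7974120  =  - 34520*231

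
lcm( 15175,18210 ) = 91050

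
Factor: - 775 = - 5^2 * 31^1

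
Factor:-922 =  - 2^1*461^1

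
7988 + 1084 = 9072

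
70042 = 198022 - 127980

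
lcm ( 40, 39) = 1560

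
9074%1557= 1289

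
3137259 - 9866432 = -6729173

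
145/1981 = 145/1981 = 0.07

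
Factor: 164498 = 2^1*233^1*353^1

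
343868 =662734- 318866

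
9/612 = 1/68   =  0.01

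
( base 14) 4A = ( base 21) 33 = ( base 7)123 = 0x42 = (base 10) 66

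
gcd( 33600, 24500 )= 700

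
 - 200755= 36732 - 237487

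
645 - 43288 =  - 42643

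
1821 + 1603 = 3424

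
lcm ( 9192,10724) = 64344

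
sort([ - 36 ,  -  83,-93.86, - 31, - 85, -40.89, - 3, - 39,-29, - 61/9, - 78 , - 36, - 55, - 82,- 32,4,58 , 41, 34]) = [-93.86  , - 85, - 83, - 82,-78, - 55, - 40.89,-39,-36,- 36, - 32, - 31,  -  29, - 61/9, - 3, 4, 34, 41,58] 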